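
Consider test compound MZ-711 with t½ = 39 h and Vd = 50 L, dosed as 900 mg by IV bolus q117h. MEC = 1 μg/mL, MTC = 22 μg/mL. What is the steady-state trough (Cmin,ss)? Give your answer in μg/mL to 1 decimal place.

The dosing interval is 3 half-lives, so f = 2^(−3) = 0.125.
At steady state, R = 1/(1 − 0.125) = 8/7.
Single-dose peak C₀ = D/Vd = 900/50 = 18 μg/mL.
Steady-state peak Cmax,ss = C₀·R = 18 × 8/7 ≈ 20.571 μg/mL.
Steady-state trough Cmin,ss = Cmax,ss·f ≈ 20.571 × 0.125 ≈ 2.571 μg/mL.
Trough 2.6 μg/mL vs MEC 1 μg/mL: adequate.

2.6 μg/mL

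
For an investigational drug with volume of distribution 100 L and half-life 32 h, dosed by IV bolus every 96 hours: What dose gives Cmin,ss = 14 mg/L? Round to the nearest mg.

τ/t½ = 96/32 ≈ 3, so f = (1/2)^(96/32) ≈ 0.125000.
Cmin,ss = (D/Vd)·f/(1−f), so D = Cmin,ss·Vd·(1−f)/f.
D = 14 × 100 × (1−f)/f ≈ 14 × 100 × 7.00000 ≈ 9800.00 mg.

9800 mg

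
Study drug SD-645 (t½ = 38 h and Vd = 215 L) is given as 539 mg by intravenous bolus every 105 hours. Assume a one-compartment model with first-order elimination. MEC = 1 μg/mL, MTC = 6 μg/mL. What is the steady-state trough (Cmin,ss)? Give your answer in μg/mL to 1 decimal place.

0.4 μg/mL

k = ln2/t½ = ln2/38 ≈ 0.018241 h⁻¹; fraction remaining f = e^(−kτ) = e^(−0.018241×105) ≈ 0.1473.
Single-dose peak C₀ = D/Vd = 539/215 ≈ 2.507 μg/mL.
Steady-state trough Cmin,ss = C₀·f/(1−f) ≈ 2.507 × 0.1473/0.8527 ≈ 0.433 μg/mL.
Trough 0.4 μg/mL vs MEC 1 μg/mL: subtherapeutic.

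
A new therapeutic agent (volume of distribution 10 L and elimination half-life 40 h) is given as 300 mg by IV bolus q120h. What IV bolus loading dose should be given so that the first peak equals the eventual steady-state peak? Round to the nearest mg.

343 mg

f = (1/2)^(120/40) ≈ 0.125000; accumulation ratio R = 1/(1−f) ≈ 1.14286.
Loading dose to hit Cmax,ss on first dose: D_load = D_maint·R ≈ 300 × 1.14286 ≈ 342.86 mg.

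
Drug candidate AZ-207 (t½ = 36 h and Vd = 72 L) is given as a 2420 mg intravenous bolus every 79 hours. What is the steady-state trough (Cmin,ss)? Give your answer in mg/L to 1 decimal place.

9.4 mg/L

k = ln2/t½ = ln2/36 ≈ 0.019254 h⁻¹; fraction remaining f = e^(−kτ) = e^(−0.019254×79) ≈ 0.2185.
At steady state, accumulation factor R = 1/(1 − e^(−kτ)) ≈ 1.2796.
Each bolus raises the concentration by D/Vd = 2420/72 ≈ 33.611 mg/L.
Steady-state peak Cmax,ss = C₀·R ≈ 33.611 × 1.2796 ≈ 43.009 mg/L.
Steady-state trough Cmin,ss = Cmax,ss·f ≈ 43.009 × 0.2185 ≈ 9.397 mg/L.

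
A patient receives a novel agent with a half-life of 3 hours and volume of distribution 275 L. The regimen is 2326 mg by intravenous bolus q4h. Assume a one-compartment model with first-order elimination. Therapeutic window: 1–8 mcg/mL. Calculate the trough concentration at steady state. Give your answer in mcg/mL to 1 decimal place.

5.6 mcg/mL

Over one 4-h interval, 4/3 ≈ 1.3333 half-lives elapse, leaving f ≈ 0.3969 of each dose.
Single-dose peak C₀ = D/Vd = 2326/275 ≈ 8.458 mcg/mL.
Steady-state trough Cmin,ss = C₀·f/(1−f) ≈ 8.458 × 0.3969/0.6031 ≈ 5.566 mcg/mL.
Trough 5.6 mcg/mL vs MEC 1 mcg/mL: adequate.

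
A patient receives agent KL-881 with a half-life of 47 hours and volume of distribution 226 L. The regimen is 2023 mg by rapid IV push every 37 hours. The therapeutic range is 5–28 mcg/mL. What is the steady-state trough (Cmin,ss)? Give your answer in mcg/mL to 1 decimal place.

τ/t½ = 37/47 ≈ 0.78723, so fraction remaining f = (1/2)^(37/47) ≈ 0.5795.
At steady state, accumulation factor R = 1/(1 − e^(−kτ)) ≈ 2.3781.
Single-dose peak C₀ = D/Vd = 2023/226 ≈ 8.951 mcg/mL.
Cmax,ss = C₀/(1 − f) ≈ 8.951/0.4205 ≈ 21.287 mcg/mL.
Steady-state trough Cmin,ss = Cmax,ss·f ≈ 21.287 × 0.5795 ≈ 12.336 mcg/mL.
Trough 12.3 mcg/mL vs MEC 5 mcg/mL: adequate.

12.3 mcg/mL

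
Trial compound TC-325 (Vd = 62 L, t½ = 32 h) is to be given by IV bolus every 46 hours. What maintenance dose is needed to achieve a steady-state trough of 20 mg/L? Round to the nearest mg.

2119 mg

τ/t½ = 46/32 ≈ 1.4375, so f = (1/2)^(46/32) ≈ 0.369207.
Cmin,ss = (D/Vd)·f/(1−f), so D = Cmin,ss·Vd·(1−f)/f.
D = 20 × 62 × (1−f)/f ≈ 20 × 62 × 1.70851 ≈ 2118.55 mg.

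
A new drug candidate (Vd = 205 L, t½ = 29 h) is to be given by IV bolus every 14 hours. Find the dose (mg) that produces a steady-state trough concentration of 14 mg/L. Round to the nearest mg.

τ/t½ = 14/29 ≈ 0.48276, so f = (1/2)^(14/29) ≈ 0.715608.
Cmin,ss = (D/Vd)·f/(1−f), so D = Cmin,ss·Vd·(1−f)/f.
D = 14 × 205 × (1−f)/f ≈ 14 × 205 × 0.39741 ≈ 1140.57 mg.

1141 mg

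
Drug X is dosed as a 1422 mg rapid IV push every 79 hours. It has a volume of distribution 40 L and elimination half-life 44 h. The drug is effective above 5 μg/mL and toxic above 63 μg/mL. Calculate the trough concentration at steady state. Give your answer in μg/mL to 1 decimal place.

τ/t½ = 79/44 ≈ 1.7955, so fraction remaining f = (1/2)^(79/44) ≈ 0.2881.
Accumulation ratio R = 1/(1 − f) ≈ 1/0.7119 ≈ 1.4047.
Single-dose peak C₀ = D/Vd = 1422/40 ≈ 35.550 μg/mL.
Cmax,ss = C₀/(1 − f) ≈ 35.550/0.7119 ≈ 49.937 μg/mL.
Steady-state trough Cmin,ss = Cmax,ss·f ≈ 49.937 × 0.2881 ≈ 14.387 μg/mL.
Trough 14.4 μg/mL vs MEC 5 μg/mL: adequate.

14.4 μg/mL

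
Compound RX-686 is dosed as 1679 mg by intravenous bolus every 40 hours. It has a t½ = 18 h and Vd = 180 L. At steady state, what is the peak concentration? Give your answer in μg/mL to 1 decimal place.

Over one 40-h interval, 40/18 ≈ 2.2222 half-lives elapse, leaving f ≈ 0.2143 of each dose.
At steady state, accumulation factor R = 1/(1 − e^(−kτ)) ≈ 1.2728.
Each bolus raises the concentration by D/Vd = 1679/180 ≈ 9.328 μg/mL.
Cmax,ss = C₀/(1 − f) ≈ 9.328/0.7857 ≈ 11.872 μg/mL.

11.9 μg/mL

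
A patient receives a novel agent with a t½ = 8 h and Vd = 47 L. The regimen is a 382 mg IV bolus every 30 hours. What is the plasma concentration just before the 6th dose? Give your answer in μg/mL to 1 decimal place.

0.7 μg/mL

f = (1/2)^(τ/t½) = (1/2)^(30/8) ≈ 0.0743.
C₀ = D/Vd = 382/47 ≈ 8.128 μg/mL.
Before the 6th dose, 5 doses have been given. Superposition: Cmin = C₀·(f + f² + … + f^5).
≈ 8.128 × (0.0743 + 0.0055 + 0.0004 + 0.0000 + 0.0000) ≈ 8.128 × 0.0802 ≈ 0.652 μg/mL.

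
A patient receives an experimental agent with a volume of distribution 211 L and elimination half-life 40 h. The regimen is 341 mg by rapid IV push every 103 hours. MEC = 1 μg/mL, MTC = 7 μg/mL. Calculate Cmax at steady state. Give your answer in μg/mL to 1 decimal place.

1.9 μg/mL

τ/t½ = 103/40 ≈ 2.575, so fraction remaining f = (1/2)^(103/40) ≈ 0.1678.
At steady state, accumulation factor R = 1/(1 − e^(−kτ)) ≈ 1.2016.
Each bolus raises the concentration by D/Vd = 341/211 ≈ 1.616 μg/mL.
Steady-state peak Cmax,ss = C₀·R ≈ 1.616 × 1.2016 ≈ 1.942 μg/mL.
Peak 1.9 μg/mL vs MTC 7 μg/mL: below toxic threshold.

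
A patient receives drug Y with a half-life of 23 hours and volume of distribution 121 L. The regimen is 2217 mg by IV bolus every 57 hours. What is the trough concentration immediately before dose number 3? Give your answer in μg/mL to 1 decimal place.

3.9 μg/mL

f = (1/2)^(τ/t½) = (1/2)^(57/23) ≈ 0.1795.
C₀ = D/Vd = 2217/121 ≈ 18.322 μg/mL.
Before the 3rd dose, 2 doses have been given. Superposition: Cmin = C₀·(f + f²).
≈ 18.322 × (0.1795 + 0.0322) ≈ 18.322 × 0.2117 ≈ 3.879 μg/mL.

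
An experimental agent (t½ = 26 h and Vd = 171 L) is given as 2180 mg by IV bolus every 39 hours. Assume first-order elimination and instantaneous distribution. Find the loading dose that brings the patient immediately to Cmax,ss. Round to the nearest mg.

3372 mg

f = (1/2)^(39/26) ≈ 0.353553; accumulation ratio R = 1/(1−f) ≈ 1.54692.
Loading dose to hit Cmax,ss on first dose: D_load = D_maint·R ≈ 2180 × 1.54692 ≈ 3372.29 mg.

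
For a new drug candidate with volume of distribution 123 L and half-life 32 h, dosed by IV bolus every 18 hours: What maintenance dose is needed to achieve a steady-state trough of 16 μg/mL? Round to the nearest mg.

938 mg

τ/t½ = 18/32 ≈ 0.5625, so f = (1/2)^(18/32) ≈ 0.677128.
Cmin,ss = (D/Vd)·f/(1−f), so D = Cmin,ss·Vd·(1−f)/f.
D = 16 × 123 × (1−f)/f ≈ 16 × 123 × 0.47683 ≈ 938.40 mg.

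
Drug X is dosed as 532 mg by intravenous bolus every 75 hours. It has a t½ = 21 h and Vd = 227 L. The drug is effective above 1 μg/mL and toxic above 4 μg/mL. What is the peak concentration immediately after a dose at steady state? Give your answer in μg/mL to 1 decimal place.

2.6 μg/mL

Over one 75-h interval, 75/21 ≈ 3.5714 half-lives elapse, leaving f ≈ 0.0841 of each dose.
Accumulation ratio R = 1/(1 − f) ≈ 1/0.9159 ≈ 1.0918.
Single-dose peak C₀ = D/Vd = 532/227 ≈ 2.344 μg/mL.
Steady-state peak Cmax,ss = C₀·R ≈ 2.344 × 1.0918 ≈ 2.559 μg/mL.
Peak 2.6 μg/mL vs MTC 4 μg/mL: below toxic threshold.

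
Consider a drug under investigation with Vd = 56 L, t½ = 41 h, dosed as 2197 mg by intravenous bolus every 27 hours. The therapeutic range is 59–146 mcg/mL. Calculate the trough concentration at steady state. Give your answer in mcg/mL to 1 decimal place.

k = ln2/t½ = ln2/41 ≈ 0.016906 h⁻¹; fraction remaining f = e^(−kτ) = e^(−0.016906×27) ≈ 0.6335.
Accumulation ratio R = 1/(1 − f) ≈ 1/0.3665 ≈ 2.7285.
Single-dose peak C₀ = D/Vd = 2197/56 ≈ 39.232 mcg/mL.
Steady-state peak Cmax,ss = C₀·R ≈ 39.232 × 2.7285 ≈ 107.045 mcg/mL.
One interval later, Cmin,ss = Cmax,ss·e^(−kτ) ≈ 107.045 × 0.6335 ≈ 67.813 mcg/mL.
Trough 67.8 mcg/mL vs MEC 59 mcg/mL: adequate.

67.8 mcg/mL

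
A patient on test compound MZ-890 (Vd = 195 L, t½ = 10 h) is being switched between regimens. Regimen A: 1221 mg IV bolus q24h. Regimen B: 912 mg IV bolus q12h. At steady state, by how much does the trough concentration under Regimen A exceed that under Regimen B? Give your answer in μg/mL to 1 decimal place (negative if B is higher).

Regimen A: f = (1/2)^(24/10) ≈ 0.1895; Cmin,ss = (1221/195)·f/(1−f) ≈ 1.464 μg/mL.
Regimen B: f = (1/2)^(12/10) ≈ 0.4353; Cmin,ss = (912/195)·f/(1−f) ≈ 3.605 μg/mL.
Difference ≈ 1.464 − 3.605 ≈ -2.141 μg/mL.

-2.1 μg/mL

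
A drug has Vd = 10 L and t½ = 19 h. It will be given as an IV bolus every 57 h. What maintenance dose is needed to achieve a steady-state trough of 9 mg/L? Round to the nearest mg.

τ/t½ = 57/19 ≈ 3, so f = (1/2)^(57/19) ≈ 0.125000.
Cmin,ss = (D/Vd)·f/(1−f), so D = Cmin,ss·Vd·(1−f)/f.
D = 9 × 10 × (1−f)/f ≈ 9 × 10 × 7.00000 ≈ 630.00 mg.

630 mg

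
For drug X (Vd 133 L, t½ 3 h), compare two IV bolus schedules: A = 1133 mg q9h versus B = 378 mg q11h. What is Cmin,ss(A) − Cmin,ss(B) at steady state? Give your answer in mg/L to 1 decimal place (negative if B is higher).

Regimen A: f = (1/2)^(9/3) ≈ 0.1250; Cmin,ss = (1133/133)·f/(1−f) ≈ 1.217 mg/L.
Regimen B: f = (1/2)^(11/3) ≈ 0.0787; Cmin,ss = (378/133)·f/(1−f) ≈ 0.243 mg/L.
Difference ≈ 1.217 − 0.243 ≈ 0.974 mg/L.

1.0 mg/L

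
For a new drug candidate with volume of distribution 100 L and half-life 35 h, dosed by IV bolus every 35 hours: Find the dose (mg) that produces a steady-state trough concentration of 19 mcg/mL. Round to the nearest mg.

τ/t½ = 35/35 ≈ 1, so f = (1/2)^(35/35) ≈ 0.500000.
Cmin,ss = (D/Vd)·f/(1−f), so D = Cmin,ss·Vd·(1−f)/f.
D = 19 × 100 × (1−f)/f ≈ 19 × 100 × 1.00000 ≈ 1900.00 mg.

1900 mg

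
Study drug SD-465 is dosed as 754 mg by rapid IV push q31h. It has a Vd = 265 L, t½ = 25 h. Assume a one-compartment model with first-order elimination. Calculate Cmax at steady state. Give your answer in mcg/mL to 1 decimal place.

4.9 mcg/mL

τ/t½ = 31/25 ≈ 1.24, so fraction remaining f = (1/2)^(31/25) ≈ 0.4234.
Accumulation ratio R = 1/(1 − f) ≈ 1/0.5766 ≈ 1.7343.
Single-dose peak C₀ = D/Vd = 754/265 ≈ 2.845 mcg/mL.
Steady-state peak Cmax,ss = C₀·R ≈ 2.845 × 1.7343 ≈ 4.934 mcg/mL.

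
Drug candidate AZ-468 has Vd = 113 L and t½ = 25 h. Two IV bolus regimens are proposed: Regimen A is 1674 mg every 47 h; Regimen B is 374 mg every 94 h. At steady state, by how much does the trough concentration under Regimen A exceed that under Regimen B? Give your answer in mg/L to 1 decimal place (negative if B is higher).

Regimen A: f = (1/2)^(47/25) ≈ 0.2717; Cmin,ss = (1674/113)·f/(1−f) ≈ 5.527 mg/L.
Regimen B: f = (1/2)^(94/25) ≈ 0.0738; Cmin,ss = (374/113)·f/(1−f) ≈ 0.264 mg/L.
Difference ≈ 5.527 − 0.264 ≈ 5.263 mg/L.

5.3 mg/L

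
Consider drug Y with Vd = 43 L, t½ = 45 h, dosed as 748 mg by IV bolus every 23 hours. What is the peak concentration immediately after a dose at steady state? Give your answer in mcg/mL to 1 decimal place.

τ/t½ = 23/45 ≈ 0.51111, so fraction remaining f = (1/2)^(23/45) ≈ 0.7017.
Accumulation ratio R = 1/(1 − f) ≈ 1/0.2983 ≈ 3.3523.
Each bolus raises the concentration by D/Vd = 748/43 ≈ 17.395 mcg/mL.
Steady-state peak Cmax,ss = C₀·R ≈ 17.395 × 3.3523 ≈ 58.313 mcg/mL.

58.3 mcg/mL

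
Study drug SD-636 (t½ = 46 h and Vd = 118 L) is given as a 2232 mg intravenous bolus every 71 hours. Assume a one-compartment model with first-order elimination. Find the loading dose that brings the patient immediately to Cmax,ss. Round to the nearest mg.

3398 mg

f = (1/2)^(71/46) ≈ 0.343057; accumulation ratio R = 1/(1−f) ≈ 1.52220.
Loading dose to hit Cmax,ss on first dose: D_load = D_maint·R ≈ 2232 × 1.52220 ≈ 3397.55 mg.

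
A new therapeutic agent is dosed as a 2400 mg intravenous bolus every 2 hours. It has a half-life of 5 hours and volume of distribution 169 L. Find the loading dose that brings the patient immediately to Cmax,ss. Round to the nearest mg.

9912 mg

f = (1/2)^(2/5) ≈ 0.757858; accumulation ratio R = 1/(1−f) ≈ 4.12981.
Loading dose to hit Cmax,ss on first dose: D_load = D_maint·R ≈ 2400 × 4.12981 ≈ 9911.54 mg.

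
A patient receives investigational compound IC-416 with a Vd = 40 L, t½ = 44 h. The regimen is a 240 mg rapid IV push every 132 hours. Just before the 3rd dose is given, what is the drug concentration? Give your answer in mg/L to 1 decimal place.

0.8 mg/L

f = (1/2)^(τ/t½) = (1/2)^(132/44) ≈ 0.1250.
C₀ = D/Vd = 240/40 ≈ 6.000 mg/L.
Before the 3rd dose, 2 doses have been given. Superposition: Cmin = C₀·(f + f²).
≈ 6.000 × (0.1250 + 0.0156) ≈ 6.000 × 0.1406 ≈ 0.844 mg/L.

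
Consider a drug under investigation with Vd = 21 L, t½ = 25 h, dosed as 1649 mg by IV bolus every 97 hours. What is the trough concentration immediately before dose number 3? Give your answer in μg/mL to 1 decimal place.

5.7 μg/mL

f = (1/2)^(τ/t½) = (1/2)^(97/25) ≈ 0.0679.
C₀ = D/Vd = 1649/21 ≈ 78.524 μg/mL.
Before the 3rd dose, 2 doses have been given. Superposition: Cmin = C₀·(f + f²).
≈ 78.524 × (0.0679 + 0.0046) ≈ 78.524 × 0.0725 ≈ 5.693 μg/mL.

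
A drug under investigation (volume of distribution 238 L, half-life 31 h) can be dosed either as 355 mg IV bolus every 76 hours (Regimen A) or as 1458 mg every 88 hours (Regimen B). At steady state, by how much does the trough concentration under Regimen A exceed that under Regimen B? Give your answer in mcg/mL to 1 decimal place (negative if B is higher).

-0.7 mcg/mL

Regimen A: f = (1/2)^(76/31) ≈ 0.1828; Cmin,ss = (355/238)·f/(1−f) ≈ 0.334 mcg/mL.
Regimen B: f = (1/2)^(88/31) ≈ 0.1398; Cmin,ss = (1458/238)·f/(1−f) ≈ 0.996 mcg/mL.
Difference ≈ 0.334 − 0.996 ≈ -0.662 mcg/mL.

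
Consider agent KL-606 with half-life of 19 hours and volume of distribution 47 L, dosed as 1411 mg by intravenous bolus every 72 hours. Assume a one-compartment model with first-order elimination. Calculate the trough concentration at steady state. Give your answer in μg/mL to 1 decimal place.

Over one 72-h interval, 72/19 ≈ 3.7895 half-lives elapse, leaving f ≈ 0.0723 of each dose.
At steady state, accumulation factor R = 1/(1 − e^(−kτ)) ≈ 1.0779.
Single-dose peak C₀ = D/Vd = 1411/47 ≈ 30.021 μg/mL.
Steady-state peak Cmax,ss = C₀·R ≈ 30.021 × 1.0779 ≈ 32.360 μg/mL.
Steady-state trough Cmin,ss = Cmax,ss·f ≈ 32.360 × 0.0723 ≈ 2.340 μg/mL.

2.3 μg/mL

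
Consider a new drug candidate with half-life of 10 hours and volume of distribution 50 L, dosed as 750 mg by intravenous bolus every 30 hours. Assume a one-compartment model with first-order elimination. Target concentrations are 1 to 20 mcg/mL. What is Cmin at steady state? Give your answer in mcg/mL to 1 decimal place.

The dosing interval is 3 half-lives, so f = 2^(−3) = 0.125.
Accumulation ratio R = 1/(1 − f) = 1/0.875 = 8/7.
Single-dose peak C₀ = D/Vd = 750/50 = 15 mcg/mL.
Steady-state peak Cmax,ss = C₀·R = 15 × 8/7 ≈ 17.143 mcg/mL.
Steady-state trough Cmin,ss = Cmax,ss·f ≈ 17.143 × 0.125 ≈ 2.143 mcg/mL.
Trough 2.1 mcg/mL vs MEC 1 mcg/mL: adequate.

2.1 mcg/mL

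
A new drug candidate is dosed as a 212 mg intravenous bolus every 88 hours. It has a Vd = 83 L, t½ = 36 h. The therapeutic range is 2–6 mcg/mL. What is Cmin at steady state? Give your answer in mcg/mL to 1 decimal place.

0.6 mcg/mL

Over one 88-h interval, 88/36 ≈ 2.4444 half-lives elapse, leaving f ≈ 0.1837 of each dose.
Accumulation ratio R = 1/(1 − f) ≈ 1/0.8163 ≈ 1.2250.
Each bolus raises the concentration by D/Vd = 212/83 ≈ 2.554 mcg/mL.
Steady-state peak Cmax,ss = C₀·R ≈ 2.554 × 1.2250 ≈ 3.129 mcg/mL.
Steady-state trough Cmin,ss = Cmax,ss·f ≈ 3.129 × 0.1837 ≈ 0.575 mcg/mL.
Trough 0.6 mcg/mL vs MEC 2 mcg/mL: subtherapeutic.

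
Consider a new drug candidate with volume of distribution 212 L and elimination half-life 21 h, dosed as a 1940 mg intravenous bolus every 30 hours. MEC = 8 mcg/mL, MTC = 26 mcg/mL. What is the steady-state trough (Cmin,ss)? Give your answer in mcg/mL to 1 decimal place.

τ/t½ = 30/21 ≈ 1.4286, so fraction remaining f = (1/2)^(30/21) ≈ 0.3715.
Accumulation ratio R = 1/(1 − f) ≈ 1/0.6285 ≈ 1.5911.
Single-dose peak C₀ = D/Vd = 1940/212 ≈ 9.151 mcg/mL.
Steady-state peak Cmax,ss = C₀·R ≈ 9.151 × 1.5911 ≈ 14.560 mcg/mL.
Steady-state trough Cmin,ss = Cmax,ss·f ≈ 14.560 × 0.3715 ≈ 5.409 mcg/mL.
Trough 5.4 mcg/mL vs MEC 8 mcg/mL: subtherapeutic.

5.4 mcg/mL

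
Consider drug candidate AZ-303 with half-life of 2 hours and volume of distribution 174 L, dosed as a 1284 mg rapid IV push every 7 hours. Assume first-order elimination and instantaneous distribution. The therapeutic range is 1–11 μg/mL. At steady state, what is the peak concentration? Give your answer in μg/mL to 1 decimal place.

8.1 μg/mL

τ/t½ = 7/2 ≈ 3.5, so fraction remaining f = (1/2)^(7/2) ≈ 0.0884.
At steady state, accumulation factor R = 1/(1 − e^(−kτ)) ≈ 1.0970.
Single-dose peak C₀ = D/Vd = 1284/174 ≈ 7.379 μg/mL.
Steady-state peak Cmax,ss = C₀·R ≈ 7.379 × 1.0970 ≈ 8.095 μg/mL.
Peak 8.1 μg/mL vs MTC 11 μg/mL: below toxic threshold.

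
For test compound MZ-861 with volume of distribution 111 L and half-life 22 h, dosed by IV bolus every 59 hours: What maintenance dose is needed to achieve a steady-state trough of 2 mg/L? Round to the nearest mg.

1202 mg

τ/t½ = 59/22 ≈ 2.6818, so f = (1/2)^(59/22) ≈ 0.155845.
Cmin,ss = (D/Vd)·f/(1−f), so D = Cmin,ss·Vd·(1−f)/f.
D = 2 × 111 × (1−f)/f ≈ 2 × 111 × 5.41663 ≈ 1202.49 mg.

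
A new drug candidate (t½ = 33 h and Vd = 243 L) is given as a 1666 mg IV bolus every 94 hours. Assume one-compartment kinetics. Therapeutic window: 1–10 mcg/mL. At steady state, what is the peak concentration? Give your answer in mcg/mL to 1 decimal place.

8.0 mcg/mL

k = ln2/t½ = ln2/33 ≈ 0.021004 h⁻¹; fraction remaining f = e^(−kτ) = e^(−0.021004×94) ≈ 0.1388.
At steady state, accumulation factor R = 1/(1 − e^(−kτ)) ≈ 1.1612.
Each bolus raises the concentration by D/Vd = 1666/243 ≈ 6.856 mcg/mL.
Steady-state peak Cmax,ss = C₀·R ≈ 6.856 × 1.1612 ≈ 7.961 mcg/mL.
Peak 8.0 mcg/mL vs MTC 10 mcg/mL: below toxic threshold.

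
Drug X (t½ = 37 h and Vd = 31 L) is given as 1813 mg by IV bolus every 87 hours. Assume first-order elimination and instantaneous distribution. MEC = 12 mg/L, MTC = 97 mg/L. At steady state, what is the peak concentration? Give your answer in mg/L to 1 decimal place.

k = ln2/t½ = ln2/37 ≈ 0.018734 h⁻¹; fraction remaining f = e^(−kτ) = e^(−0.018734×87) ≈ 0.1960.
Accumulation ratio R = 1/(1 − f) ≈ 1/0.8040 ≈ 1.2438.
Single-dose peak C₀ = D/Vd = 1813/31 ≈ 58.484 mg/L.
Steady-state peak Cmax,ss = C₀·R ≈ 58.484 × 1.2438 ≈ 72.742 mg/L.
Peak 72.7 mg/L vs MTC 97 mg/L: below toxic threshold.

72.7 mg/L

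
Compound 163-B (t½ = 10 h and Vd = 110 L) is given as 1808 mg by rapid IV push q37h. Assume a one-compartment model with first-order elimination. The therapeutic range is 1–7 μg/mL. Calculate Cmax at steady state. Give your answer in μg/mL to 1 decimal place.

k = ln2/t½ = ln2/10 ≈ 0.069315 h⁻¹; fraction remaining f = e^(−kτ) = e^(−0.069315×37) ≈ 0.0769.
At steady state, accumulation factor R = 1/(1 − e^(−kτ)) ≈ 1.0833.
Single-dose peak C₀ = D/Vd = 1808/110 ≈ 16.436 μg/mL.
Steady-state peak Cmax,ss = C₀·R ≈ 16.436 × 1.0833 ≈ 17.805 μg/mL.
Peak 17.8 μg/mL vs MTC 7 μg/mL: exceeds toxic threshold.

17.8 μg/mL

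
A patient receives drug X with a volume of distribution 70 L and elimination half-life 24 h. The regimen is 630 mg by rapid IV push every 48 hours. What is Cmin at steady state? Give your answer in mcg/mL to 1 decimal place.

3.0 mcg/mL

The dosing interval is 2 half-lives, so f = 2^(−2) = 0.25.
Accumulation ratio R = 1/(1 − f) = 1/0.75 = 4/3.
Single-dose peak C₀ = D/Vd = 630/70 = 9 mcg/mL.
Steady-state peak Cmax,ss = C₀·R = 9 × 4/3 ≈ 12.000 mcg/mL.
Steady-state trough Cmin,ss = Cmax,ss·f ≈ 12.000 × 0.25 ≈ 3.000 mcg/mL.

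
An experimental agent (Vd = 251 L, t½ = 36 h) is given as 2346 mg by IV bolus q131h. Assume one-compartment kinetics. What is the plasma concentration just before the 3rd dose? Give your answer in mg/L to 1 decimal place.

0.8 mg/L

f = (1/2)^(τ/t½) = (1/2)^(131/36) ≈ 0.0803.
C₀ = D/Vd = 2346/251 ≈ 9.347 mg/L.
Before the 3rd dose, 2 doses have been given. Superposition: Cmin = C₀·(f + f²).
≈ 9.347 × (0.0803 + 0.0064) ≈ 9.347 × 0.0867 ≈ 0.810 mg/L.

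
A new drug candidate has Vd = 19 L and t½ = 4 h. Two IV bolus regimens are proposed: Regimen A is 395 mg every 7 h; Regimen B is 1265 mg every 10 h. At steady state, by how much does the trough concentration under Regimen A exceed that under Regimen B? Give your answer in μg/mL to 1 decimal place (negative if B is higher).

-5.5 μg/mL

Regimen A: f = (1/2)^(7/4) ≈ 0.2973; Cmin,ss = (395/19)·f/(1−f) ≈ 8.796 μg/mL.
Regimen B: f = (1/2)^(10/4) ≈ 0.1768; Cmin,ss = (1265/19)·f/(1−f) ≈ 14.299 μg/mL.
Difference ≈ 8.796 − 14.299 ≈ -5.503 μg/mL.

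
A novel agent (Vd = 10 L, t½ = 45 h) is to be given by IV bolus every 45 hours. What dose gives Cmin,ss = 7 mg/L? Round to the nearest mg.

70 mg

τ/t½ = 45/45 ≈ 1, so f = (1/2)^(45/45) ≈ 0.500000.
Cmin,ss = (D/Vd)·f/(1−f), so D = Cmin,ss·Vd·(1−f)/f.
D = 7 × 10 × (1−f)/f ≈ 7 × 10 × 1.00000 ≈ 70.00 mg.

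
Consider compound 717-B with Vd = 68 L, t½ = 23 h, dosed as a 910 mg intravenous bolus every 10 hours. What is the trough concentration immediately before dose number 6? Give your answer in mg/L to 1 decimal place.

29.6 mg/L

f = (1/2)^(τ/t½) = (1/2)^(10/23) ≈ 0.7398.
C₀ = D/Vd = 910/68 ≈ 13.382 mg/L.
Before the 6th dose, 5 doses have been given. Superposition: Cmin = C₀·(f + f² + … + f^5).
≈ 13.382 × (0.7398 + 0.5473 + 0.4049 + 0.2995 + 0.2216) ≈ 13.382 × 2.2131 ≈ 29.616 mg/L.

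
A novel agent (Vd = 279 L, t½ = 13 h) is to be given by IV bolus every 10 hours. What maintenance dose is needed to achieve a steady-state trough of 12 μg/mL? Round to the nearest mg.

2358 mg

τ/t½ = 10/13 ≈ 0.76923, so f = (1/2)^(10/13) ≈ 0.586730.
Cmin,ss = (D/Vd)·f/(1−f), so D = Cmin,ss·Vd·(1−f)/f.
D = 12 × 279 × (1−f)/f ≈ 12 × 279 × 0.70436 ≈ 2358.20 mg.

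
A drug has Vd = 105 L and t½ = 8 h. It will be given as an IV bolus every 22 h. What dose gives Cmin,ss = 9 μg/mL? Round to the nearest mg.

τ/t½ = 22/8 ≈ 2.75, so f = (1/2)^(22/8) ≈ 0.148651.
Cmin,ss = (D/Vd)·f/(1−f), so D = Cmin,ss·Vd·(1−f)/f.
D = 9 × 105 × (1−f)/f ≈ 9 × 105 × 5.72717 ≈ 5412.18 mg.

5412 mg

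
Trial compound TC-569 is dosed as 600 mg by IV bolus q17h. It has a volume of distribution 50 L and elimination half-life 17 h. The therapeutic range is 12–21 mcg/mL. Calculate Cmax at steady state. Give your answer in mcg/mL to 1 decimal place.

24.0 mcg/mL

τ = 17 h = 1 half-life, so f = (1/2)^1 = 0.5.
Accumulation ratio R = 1/(1 − f) = 1/0.5 = 2/1.
Single-dose peak C₀ = D/Vd = 600/50 = 12 mcg/mL.
Steady-state peak Cmax,ss = C₀·R = 12 × 2/1 ≈ 24.000 mcg/mL.
Peak 24.0 mcg/mL vs MTC 21 mcg/mL: exceeds toxic threshold.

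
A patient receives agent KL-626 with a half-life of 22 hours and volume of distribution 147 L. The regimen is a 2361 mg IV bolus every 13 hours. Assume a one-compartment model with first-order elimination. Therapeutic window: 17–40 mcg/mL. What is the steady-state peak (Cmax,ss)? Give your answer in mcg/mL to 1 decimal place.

47.8 mcg/mL

k = ln2/t½ = ln2/22 ≈ 0.031507 h⁻¹; fraction remaining f = e^(−kτ) = e^(−0.031507×13) ≈ 0.6639.
At steady state, accumulation factor R = 1/(1 − e^(−kτ)) ≈ 2.9753.
Single-dose peak C₀ = D/Vd = 2361/147 ≈ 16.061 mcg/mL.
Steady-state peak Cmax,ss = C₀·R ≈ 16.061 × 2.9753 ≈ 47.786 mcg/mL.
Peak 47.8 mcg/mL vs MTC 40 mcg/mL: exceeds toxic threshold.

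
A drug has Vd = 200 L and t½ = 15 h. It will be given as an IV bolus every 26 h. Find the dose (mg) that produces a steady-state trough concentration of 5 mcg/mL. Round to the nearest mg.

τ/t½ = 26/15 ≈ 1.7333, so f = (1/2)^(26/15) ≈ 0.300756.
Cmin,ss = (D/Vd)·f/(1−f), so D = Cmin,ss·Vd·(1−f)/f.
D = 5 × 200 × (1−f)/f ≈ 5 × 200 × 2.32495 ≈ 2324.95 mg.

2325 mg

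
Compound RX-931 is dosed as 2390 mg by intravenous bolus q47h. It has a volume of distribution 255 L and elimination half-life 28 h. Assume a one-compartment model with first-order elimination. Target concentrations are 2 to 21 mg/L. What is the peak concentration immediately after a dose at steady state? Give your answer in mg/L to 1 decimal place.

13.6 mg/L

τ/t½ = 47/28 ≈ 1.6786, so fraction remaining f = (1/2)^(47/28) ≈ 0.3124.
At steady state, accumulation factor R = 1/(1 − e^(−kτ)) ≈ 1.4543.
Single-dose peak C₀ = D/Vd = 2390/255 ≈ 9.373 mg/L.
Steady-state peak Cmax,ss = C₀·R ≈ 9.373 × 1.4543 ≈ 13.631 mg/L.
Peak 13.6 mg/L vs MTC 21 mg/L: below toxic threshold.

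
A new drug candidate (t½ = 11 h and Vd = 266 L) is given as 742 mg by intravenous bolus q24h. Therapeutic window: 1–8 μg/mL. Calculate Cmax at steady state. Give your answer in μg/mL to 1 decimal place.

3.6 μg/mL

k = ln2/t½ = ln2/11 ≈ 0.063013 h⁻¹; fraction remaining f = e^(−kτ) = e^(−0.063013×24) ≈ 0.2204.
Accumulation ratio R = 1/(1 − f) ≈ 1/0.7796 ≈ 1.2827.
Single-dose peak C₀ = D/Vd = 742/266 ≈ 2.789 μg/mL.
Steady-state peak Cmax,ss = C₀·R ≈ 2.789 × 1.2827 ≈ 3.577 μg/mL.
Peak 3.6 μg/mL vs MTC 8 μg/mL: below toxic threshold.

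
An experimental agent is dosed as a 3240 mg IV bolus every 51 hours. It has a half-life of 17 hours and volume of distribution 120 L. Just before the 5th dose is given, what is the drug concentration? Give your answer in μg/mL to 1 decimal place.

f = (1/2)^(τ/t½) = (1/2)^(51/17) ≈ 0.1250.
C₀ = D/Vd = 3240/120 ≈ 27.000 μg/mL.
Before the 5th dose, 4 doses have been given. Superposition: Cmin = C₀·(f + f² + … + f^4).
≈ 27.000 × (0.1250 + 0.0156 + 0.0020 + 0.0002) ≈ 27.000 × 0.1428 ≈ 3.856 μg/mL.

3.9 μg/mL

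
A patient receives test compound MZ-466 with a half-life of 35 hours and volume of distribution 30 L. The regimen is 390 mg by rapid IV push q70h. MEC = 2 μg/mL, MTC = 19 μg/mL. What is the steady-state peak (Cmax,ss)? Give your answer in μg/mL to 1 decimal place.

The dosing interval is 2 half-lives, so f = 2^(−2) = 0.25.
Accumulation ratio R = 1/(1 − f) = 1/0.75 = 4/3.
Single-dose peak C₀ = D/Vd = 390/30 = 13 μg/mL.
Steady-state peak Cmax,ss = C₀·R = 13 × 4/3 ≈ 17.333 μg/mL.
Peak 17.3 μg/mL vs MTC 19 μg/mL: below toxic threshold.

17.3 μg/mL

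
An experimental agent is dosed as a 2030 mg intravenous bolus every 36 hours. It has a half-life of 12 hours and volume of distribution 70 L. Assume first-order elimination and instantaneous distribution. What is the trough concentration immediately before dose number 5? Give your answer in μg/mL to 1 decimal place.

4.1 μg/mL

f = (1/2)^(τ/t½) = (1/2)^(36/12) ≈ 0.1250.
C₀ = D/Vd = 2030/70 ≈ 29.000 μg/mL.
Before the 5th dose, 4 doses have been given. Superposition: Cmin = C₀·(f + f² + … + f^4).
≈ 29.000 × (0.1250 + 0.0156 + 0.0020 + 0.0002) ≈ 29.000 × 0.1428 ≈ 4.141 μg/mL.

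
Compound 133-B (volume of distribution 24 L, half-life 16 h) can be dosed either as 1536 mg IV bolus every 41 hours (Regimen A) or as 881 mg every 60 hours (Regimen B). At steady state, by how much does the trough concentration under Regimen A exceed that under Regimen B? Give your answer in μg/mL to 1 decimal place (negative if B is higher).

Regimen A: f = (1/2)^(41/16) ≈ 0.1693; Cmin,ss = (1536/24)·f/(1−f) ≈ 13.043 μg/mL.
Regimen B: f = (1/2)^(60/16) ≈ 0.0743; Cmin,ss = (881/24)·f/(1−f) ≈ 2.946 μg/mL.
Difference ≈ 13.043 − 2.946 ≈ 10.097 μg/mL.

10.1 μg/mL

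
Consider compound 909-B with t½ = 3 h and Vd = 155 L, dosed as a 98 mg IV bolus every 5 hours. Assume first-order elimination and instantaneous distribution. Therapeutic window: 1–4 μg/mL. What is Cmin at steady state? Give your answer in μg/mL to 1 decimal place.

k = ln2/t½ = ln2/3 ≈ 0.231049 h⁻¹; fraction remaining f = e^(−kτ) = e^(−0.231049×5) ≈ 0.3150.
Each bolus raises the concentration by D/Vd = 98/155 ≈ 0.632 μg/mL.
Steady-state trough Cmin,ss = C₀·f/(1−f) ≈ 0.632 × 0.3150/0.6850 ≈ 0.291 μg/mL.
Trough 0.3 μg/mL vs MEC 1 μg/mL: subtherapeutic.

0.3 μg/mL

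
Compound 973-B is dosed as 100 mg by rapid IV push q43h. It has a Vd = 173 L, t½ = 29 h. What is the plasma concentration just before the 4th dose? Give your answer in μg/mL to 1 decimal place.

0.3 μg/mL

f = (1/2)^(τ/t½) = (1/2)^(43/29) ≈ 0.3578.
C₀ = D/Vd = 100/173 ≈ 0.578 μg/mL.
Before the 4th dose, 3 doses have been given. Superposition: Cmin = C₀·(f + f² + … + f^3).
≈ 0.578 × (0.3578 + 0.1280 + 0.0458) ≈ 0.578 × 0.5316 ≈ 0.307 μg/mL.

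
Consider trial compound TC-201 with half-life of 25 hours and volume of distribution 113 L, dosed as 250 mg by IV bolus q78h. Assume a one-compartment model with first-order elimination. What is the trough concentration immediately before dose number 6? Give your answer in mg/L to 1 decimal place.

0.3 mg/L

f = (1/2)^(τ/t½) = (1/2)^(78/25) ≈ 0.1150.
C₀ = D/Vd = 250/113 ≈ 2.212 mg/L.
Before the 6th dose, 5 doses have been given. Superposition: Cmin = C₀·(f + f² + … + f^5).
≈ 2.212 × (0.1150 + 0.0132 + 0.0015 + 0.0002 + 0.0000) ≈ 2.212 × 0.1299 ≈ 0.287 mg/L.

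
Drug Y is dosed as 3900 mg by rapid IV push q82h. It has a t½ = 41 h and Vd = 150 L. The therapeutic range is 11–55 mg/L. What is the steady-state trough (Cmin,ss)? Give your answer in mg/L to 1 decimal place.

The dosing interval is 2 half-lives, so f = 2^(−2) = 0.25.
At steady state, R = 1/(1 − 0.25) = 4/3.
Single-dose peak C₀ = D/Vd = 3900/150 = 26 mg/L.
Steady-state peak Cmax,ss = C₀·R = 26 × 4/3 ≈ 34.667 mg/L.
Steady-state trough Cmin,ss = Cmax,ss·f ≈ 34.667 × 0.25 ≈ 8.667 mg/L.
Trough 8.7 mg/L vs MEC 11 mg/L: subtherapeutic.

8.7 mg/L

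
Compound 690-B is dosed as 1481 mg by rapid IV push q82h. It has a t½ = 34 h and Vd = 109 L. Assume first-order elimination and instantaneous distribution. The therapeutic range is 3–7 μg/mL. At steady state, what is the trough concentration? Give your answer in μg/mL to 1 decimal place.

k = ln2/t½ = ln2/34 ≈ 0.020387 h⁻¹; fraction remaining f = e^(−kτ) = e^(−0.020387×82) ≈ 0.1879.
Single-dose peak C₀ = D/Vd = 1481/109 ≈ 13.587 μg/mL.
Steady-state trough Cmin,ss = C₀·f/(1−f) ≈ 13.587 × 0.1879/0.8121 ≈ 3.144 μg/mL.
Trough 3.1 μg/mL vs MEC 3 μg/mL: adequate.

3.1 μg/mL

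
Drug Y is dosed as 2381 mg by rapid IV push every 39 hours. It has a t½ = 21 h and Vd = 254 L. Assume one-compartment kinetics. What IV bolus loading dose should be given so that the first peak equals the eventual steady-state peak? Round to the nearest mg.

f = (1/2)^(39/21) ≈ 0.276022; accumulation ratio R = 1/(1−f) ≈ 1.38126.
Loading dose to hit Cmax,ss on first dose: D_load = D_maint·R ≈ 2381 × 1.38126 ≈ 3288.78 mg.

3289 mg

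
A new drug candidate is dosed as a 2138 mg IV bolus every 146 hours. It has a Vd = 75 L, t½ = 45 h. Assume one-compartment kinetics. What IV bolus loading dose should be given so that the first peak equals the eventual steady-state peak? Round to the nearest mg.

2390 mg

f = (1/2)^(146/45) ≈ 0.105518; accumulation ratio R = 1/(1−f) ≈ 1.11797.
Loading dose to hit Cmax,ss on first dose: D_load = D_maint·R ≈ 2138 × 1.11797 ≈ 2390.22 mg.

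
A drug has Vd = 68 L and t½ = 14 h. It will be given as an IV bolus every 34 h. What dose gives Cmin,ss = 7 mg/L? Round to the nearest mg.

τ/t½ = 34/14 ≈ 2.4286, so f = (1/2)^(34/14) ≈ 0.185749.
Cmin,ss = (D/Vd)·f/(1−f), so D = Cmin,ss·Vd·(1−f)/f.
D = 7 × 68 × (1−f)/f ≈ 7 × 68 × 4.38361 ≈ 2086.60 mg.

2087 mg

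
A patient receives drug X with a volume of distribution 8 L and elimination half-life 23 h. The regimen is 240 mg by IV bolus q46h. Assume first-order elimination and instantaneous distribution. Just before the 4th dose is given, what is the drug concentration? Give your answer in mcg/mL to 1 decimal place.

f = (1/2)^(τ/t½) = (1/2)^(46/23) ≈ 0.2500.
C₀ = D/Vd = 240/8 ≈ 30.000 mcg/mL.
Before the 4th dose, 3 doses have been given. Superposition: Cmin = C₀·(f + f² + … + f^3).
≈ 30.000 × (0.2500 + 0.0625 + 0.0156) ≈ 30.000 × 0.3281 ≈ 9.843 mcg/mL.

9.8 mcg/mL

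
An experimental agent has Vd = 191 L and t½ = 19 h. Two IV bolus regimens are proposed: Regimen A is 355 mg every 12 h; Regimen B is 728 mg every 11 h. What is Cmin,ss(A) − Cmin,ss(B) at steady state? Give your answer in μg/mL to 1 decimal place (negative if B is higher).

-4.3 μg/mL

Regimen A: f = (1/2)^(12/19) ≈ 0.6455; Cmin,ss = (355/191)·f/(1−f) ≈ 3.384 μg/mL.
Regimen B: f = (1/2)^(11/19) ≈ 0.6695; Cmin,ss = (728/191)·f/(1−f) ≈ 7.721 μg/mL.
Difference ≈ 3.384 − 7.721 ≈ -4.337 μg/mL.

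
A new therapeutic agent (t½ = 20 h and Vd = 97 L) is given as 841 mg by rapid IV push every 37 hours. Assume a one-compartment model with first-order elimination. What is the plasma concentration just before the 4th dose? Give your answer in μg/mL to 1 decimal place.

f = (1/2)^(τ/t½) = (1/2)^(37/20) ≈ 0.2774.
C₀ = D/Vd = 841/97 ≈ 8.670 μg/mL.
Before the 4th dose, 3 doses have been given. Superposition: Cmin = C₀·(f + f² + … + f^3).
≈ 8.670 × (0.2774 + 0.0770 + 0.0213) ≈ 8.670 × 0.3757 ≈ 3.257 μg/mL.

3.3 μg/mL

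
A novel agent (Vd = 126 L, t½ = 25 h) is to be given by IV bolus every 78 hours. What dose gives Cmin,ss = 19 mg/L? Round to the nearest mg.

18419 mg

τ/t½ = 78/25 ≈ 3.12, so f = (1/2)^(78/25) ≈ 0.115023.
Cmin,ss = (D/Vd)·f/(1−f), so D = Cmin,ss·Vd·(1−f)/f.
D = 19 × 126 × (1−f)/f ≈ 19 × 126 × 7.69391 ≈ 18419.22 mg.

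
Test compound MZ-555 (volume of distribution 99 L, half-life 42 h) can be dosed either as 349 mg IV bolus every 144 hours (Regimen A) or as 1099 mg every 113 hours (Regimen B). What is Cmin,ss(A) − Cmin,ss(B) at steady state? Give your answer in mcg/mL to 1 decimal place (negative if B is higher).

Regimen A: f = (1/2)^(144/42) ≈ 0.0929; Cmin,ss = (349/99)·f/(1−f) ≈ 0.361 mcg/mL.
Regimen B: f = (1/2)^(113/42) ≈ 0.1549; Cmin,ss = (1099/99)·f/(1−f) ≈ 2.035 mcg/mL.
Difference ≈ 0.361 − 2.035 ≈ -1.674 mcg/mL.

-1.7 mcg/mL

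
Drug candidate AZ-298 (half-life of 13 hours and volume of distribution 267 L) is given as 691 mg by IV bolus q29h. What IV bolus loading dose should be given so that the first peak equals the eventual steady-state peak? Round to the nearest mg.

878 mg

f = (1/2)^(29/13) ≈ 0.213045; accumulation ratio R = 1/(1−f) ≈ 1.27072.
Loading dose to hit Cmax,ss on first dose: D_load = D_maint·R ≈ 691 × 1.27072 ≈ 878.07 mg.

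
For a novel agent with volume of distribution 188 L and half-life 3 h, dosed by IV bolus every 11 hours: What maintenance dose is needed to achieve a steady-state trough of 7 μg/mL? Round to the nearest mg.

τ/t½ = 11/3 ≈ 3.6667, so f = (1/2)^(11/3) ≈ 0.078745.
Cmin,ss = (D/Vd)·f/(1−f), so D = Cmin,ss·Vd·(1−f)/f.
D = 7 × 188 × (1−f)/f ≈ 7 × 188 × 11.69922 ≈ 15396.17 mg.

15396 mg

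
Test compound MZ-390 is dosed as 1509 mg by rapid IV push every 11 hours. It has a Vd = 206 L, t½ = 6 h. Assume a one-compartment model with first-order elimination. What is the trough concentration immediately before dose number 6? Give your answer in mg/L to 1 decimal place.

2.9 mg/L

f = (1/2)^(τ/t½) = (1/2)^(11/6) ≈ 0.2806.
C₀ = D/Vd = 1509/206 ≈ 7.325 mg/L.
Before the 6th dose, 5 doses have been given. Superposition: Cmin = C₀·(f + f² + … + f^5).
≈ 7.325 × (0.2806 + 0.0787 + 0.0221 + 0.0062 + 0.0017) ≈ 7.325 × 0.3893 ≈ 2.852 mg/L.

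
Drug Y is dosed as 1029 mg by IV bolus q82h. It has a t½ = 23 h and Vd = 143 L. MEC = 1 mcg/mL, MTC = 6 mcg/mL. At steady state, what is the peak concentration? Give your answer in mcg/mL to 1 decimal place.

k = ln2/t½ = ln2/23 ≈ 0.030137 h⁻¹; fraction remaining f = e^(−kτ) = e^(−0.030137×82) ≈ 0.0845.
At steady state, accumulation factor R = 1/(1 − e^(−kτ)) ≈ 1.0923.
Single-dose peak C₀ = D/Vd = 1029/143 ≈ 7.196 mcg/mL.
Steady-state peak Cmax,ss = C₀·R ≈ 7.196 × 1.0923 ≈ 7.860 mcg/mL.
Peak 7.9 mcg/mL vs MTC 6 mcg/mL: exceeds toxic threshold.

7.9 mcg/mL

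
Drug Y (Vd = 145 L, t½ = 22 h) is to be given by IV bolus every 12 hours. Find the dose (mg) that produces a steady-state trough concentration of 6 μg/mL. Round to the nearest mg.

τ/t½ = 12/22 ≈ 0.54545, so f = (1/2)^(12/22) ≈ 0.685175.
Cmin,ss = (D/Vd)·f/(1−f), so D = Cmin,ss·Vd·(1−f)/f.
D = 6 × 145 × (1−f)/f ≈ 6 × 145 × 0.45948 ≈ 399.75 mg.

400 mg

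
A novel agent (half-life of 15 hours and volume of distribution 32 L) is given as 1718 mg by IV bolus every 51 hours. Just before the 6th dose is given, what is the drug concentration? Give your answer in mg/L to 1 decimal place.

5.6 mg/L

f = (1/2)^(τ/t½) = (1/2)^(51/15) ≈ 0.0947.
C₀ = D/Vd = 1718/32 ≈ 53.688 mg/L.
Before the 6th dose, 5 doses have been given. Superposition: Cmin = C₀·(f + f² + … + f^5).
≈ 53.688 × (0.0947 + 0.0090 + 0.0008 + 0.0001 + 0.0000) ≈ 53.688 × 0.1046 ≈ 5.616 mg/L.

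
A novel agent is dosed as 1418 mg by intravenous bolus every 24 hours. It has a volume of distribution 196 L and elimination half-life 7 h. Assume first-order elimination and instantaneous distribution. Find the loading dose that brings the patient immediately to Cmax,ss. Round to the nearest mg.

1563 mg

f = (1/2)^(24/7) ≈ 0.092875; accumulation ratio R = 1/(1−f) ≈ 1.10238.
Loading dose to hit Cmax,ss on first dose: D_load = D_maint·R ≈ 1418 × 1.10238 ≈ 1563.17 mg.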